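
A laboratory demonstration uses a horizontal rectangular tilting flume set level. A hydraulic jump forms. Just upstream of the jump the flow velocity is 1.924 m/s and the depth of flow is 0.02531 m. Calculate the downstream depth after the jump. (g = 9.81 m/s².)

Fr₁ = V₁/√(g·y₁) = 1.924/√(9.81×0.02531) = 3.861.
By Bélanger, y₂/y₁ = ½[√(1 + 8Fr₁²) − 1] = ½[√120.27 − 1] = 4.983.
y₂ = 4.983 × 0.02531 = 0.1261 m.

y₂ = 0.1261 m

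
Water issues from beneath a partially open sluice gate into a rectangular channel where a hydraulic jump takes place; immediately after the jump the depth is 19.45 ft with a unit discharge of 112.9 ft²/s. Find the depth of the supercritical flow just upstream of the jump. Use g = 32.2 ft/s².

V₂ = q/y₂ = 112.9/19.45 = 5.805 ft/s; Fr₂ = V₂/√(g·y₂) = 0.2319.
Since the conjugate-depth ratio holds either way, y₁/y₂ = ½[√(1 + 8Fr₂²) − 1] = ½[√1.4304 − 1] = 0.09799.
y₁ = 0.09799 × 19.45 = 1.906 ft.

y₁ = 1.906 ft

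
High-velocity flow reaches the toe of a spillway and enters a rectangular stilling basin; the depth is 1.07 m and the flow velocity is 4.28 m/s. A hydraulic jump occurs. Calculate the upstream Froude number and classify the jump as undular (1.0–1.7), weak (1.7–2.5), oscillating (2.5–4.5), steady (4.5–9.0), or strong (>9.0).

Fr₁ = V₁/√(g·y₁) = 4.28/√(9.81×1.07) = 1.32.
Fr₁ = 1.32 lies in the undular range.

Fr₁ = 1.32; undular jump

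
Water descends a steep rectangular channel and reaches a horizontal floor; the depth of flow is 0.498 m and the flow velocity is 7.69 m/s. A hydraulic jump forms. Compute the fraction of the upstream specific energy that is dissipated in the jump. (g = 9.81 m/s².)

Fr₁ = V₁/√(g·y₁) = 7.69/√(9.81×0.498) = 3.48.
Conjugate-depth relation: y₂/y₁ = ½[√(1 + 8Fr₁²) − 1] = ½[√97.84 − 1] = 4.45.
y₂ = 4.45 × 0.498 = 2.21 m.
E₁ = y₁ + V₁²/2g = 3.51 m. ΔE = (y₂ − y₁)³/(4y₁y₂) = 1.15 m. ΔE/E₁ = 1.15/3.51 = 0.326.

ΔE/E₁ = 0.326 (32.6%)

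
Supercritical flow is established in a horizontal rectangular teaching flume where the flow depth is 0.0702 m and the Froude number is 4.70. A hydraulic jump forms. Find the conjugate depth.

Fr₁ = 4.70 (given).
By Bélanger, y₂/y₁ = ½[√(1 + 8Fr₁²) − 1] = ½[√177.7 − 1] = 6.17.
y₂ = 6.17 × 0.0702 = 0.433 m.

y₂ = 0.433 m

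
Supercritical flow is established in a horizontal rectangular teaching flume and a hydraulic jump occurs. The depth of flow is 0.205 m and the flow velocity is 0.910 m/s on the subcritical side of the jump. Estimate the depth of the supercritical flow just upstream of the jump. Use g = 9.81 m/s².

Fr₂ = V₂/√(g·y₂) = 0.910/√(9.81×0.205) = 0.642.
Since the conjugate-depth ratio holds either way, y₁/y₂ = ½[√(1 + 8Fr₂²) − 1] = ½[√4.294 − 1] = 0.536.
y₁ = 0.536 × 0.205 = 0.110 m.

y₁ = 0.110 m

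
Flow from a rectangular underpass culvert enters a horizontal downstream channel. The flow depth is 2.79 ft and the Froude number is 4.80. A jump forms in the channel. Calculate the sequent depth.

y₂ = 17.6 ft

Fr₁ = 4.80 (given).
Conjugate-depth relation: y₂/y₁ = ½[√(1 + 8Fr₁²) − 1] = ½[√185.3 − 1] = 6.31.
y₂ = 6.31 × 2.79 = 17.6 ft.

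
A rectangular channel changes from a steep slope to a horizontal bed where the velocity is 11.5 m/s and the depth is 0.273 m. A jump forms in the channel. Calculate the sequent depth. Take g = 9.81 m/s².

y₂ = 2.58 m

Fr₁ = V₁/√(g·y₁) = 11.5/√(9.81×0.273) = 7.03.
Sequent-depth ratio: y₂/y₁ = ½[√(1 + 8Fr₁²) − 1] = ½[√396.1 − 1] = 9.45.
y₂ = 9.45 × 0.273 = 2.58 m.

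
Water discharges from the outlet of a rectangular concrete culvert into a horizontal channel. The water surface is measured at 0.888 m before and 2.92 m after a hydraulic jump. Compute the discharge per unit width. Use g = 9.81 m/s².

For a rectangular channel the momentum equation gives q² = ½·g·y₁·y₂·(y₁ + y₂) = ½×9.81×0.888×2.92×3.81 = 48.4.
q = √48.4 = 6.96 m²/s.

q = 6.96 m²/s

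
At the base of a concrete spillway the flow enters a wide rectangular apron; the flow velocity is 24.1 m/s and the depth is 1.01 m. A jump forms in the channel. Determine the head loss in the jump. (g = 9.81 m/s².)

Fr₁ = V₁/√(g·y₁) = 24.1/√(9.81×1.01) = 7.66.
Conjugate-depth relation: y₂/y₁ = ½[√(1 + 8Fr₁²) − 1] = ½[√470.0 − 1] = 10.3.
y₂ = 10.3 × 1.01 = 10.4 m.
Head loss: ΔE = (y₂ − y₁)³/(4y₁y₂) = (10.4 − 1.01)³/(4×1.01×10.4) = 839/42.2 = 19.9 m.

ΔE = 19.9 m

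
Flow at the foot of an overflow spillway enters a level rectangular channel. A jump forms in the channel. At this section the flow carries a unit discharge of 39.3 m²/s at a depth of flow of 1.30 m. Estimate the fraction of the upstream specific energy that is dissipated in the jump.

V₁ = q/y₁ = 39.3/1.30 = 30.2 m/s. Fr₁ = V₁/√(g·y₁) = 30.2/√(9.81×1.30) = 8.47.
Sequent-depth ratio: y₂/y₁ = ½[√(1 + 8Fr₁²) − 1] = ½[√574.3 − 1] = 11.5.
y₂ = 11.5 × 1.30 = 14.9 m.
E₁ = y₁ + V₁²/2g = 47.9 m. ΔE = (y₂ − y₁)³/(4y₁y₂) = 32.6 m. ΔE/E₁ = 32.6/47.9 = 0.681.

ΔE/E₁ = 0.681 (68.1%)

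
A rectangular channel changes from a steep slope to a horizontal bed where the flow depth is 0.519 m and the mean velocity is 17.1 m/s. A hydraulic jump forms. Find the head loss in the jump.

ΔE = 9.97 m

Fr₁ = V₁/√(g·y₁) = 17.1/√(9.81×0.519) = 7.58.
Conjugate-depth relation: y₂/y₁ = ½[√(1 + 8Fr₁²) − 1] = ½[√460.5 − 1] = 10.2.
y₂ = 10.2 × 0.519 = 5.31 m.
Head loss: ΔE = (y₂ − y₁)³/(4y₁y₂) = (5.31 − 0.519)³/(4×0.519×5.31) = 110/11.0 = 9.97 m.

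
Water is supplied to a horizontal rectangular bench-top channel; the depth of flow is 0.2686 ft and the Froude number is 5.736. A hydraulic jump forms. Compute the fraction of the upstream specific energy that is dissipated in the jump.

Fr₁ = 5.736 (given).
Sequent-depth ratio: y₂/y₁ = ½[√(1 + 8Fr₁²) − 1] = ½[√264.21 − 1] = 7.627.
y₂ = 7.627 × 0.2686 = 2.049 ft.
E₁ = y₁(1 + Fr₁²/2) = 0.2686×(1 + 5.736²/2) = 4.687 ft. ΔE = (y₂ − y₁)³/(4y₁y₂) = 2.563 ft. ΔE/E₁ = 2.563/4.687 = 0.547.

ΔE/E₁ = 0.547 (54.7%)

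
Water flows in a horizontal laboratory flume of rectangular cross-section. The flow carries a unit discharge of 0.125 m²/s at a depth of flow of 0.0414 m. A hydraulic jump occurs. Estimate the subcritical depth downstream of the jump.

V₁ = q/y₁ = 0.125/0.0414 = 3.02 m/s. Fr₁ = V₁/√(g·y₁) = 3.02/√(9.81×0.0414) = 4.74.
Sequent-depth ratio: y₂/y₁ = ½[√(1 + 8Fr₁²) − 1] = ½[√180.6 − 1] = 6.22.
y₂ = 6.22 × 0.0414 = 0.257 m.

y₂ = 0.257 m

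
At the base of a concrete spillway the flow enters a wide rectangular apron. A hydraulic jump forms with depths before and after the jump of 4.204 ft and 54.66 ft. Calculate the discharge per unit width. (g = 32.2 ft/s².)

For a rectangular channel the momentum equation gives q² = ½·g·y₁·y₂·(y₁ + y₂) = ½×32.2×4.204×54.66×58.86 = 217775.
q = √217775 = 466.7 ft²/s.

q = 466.7 ft²/s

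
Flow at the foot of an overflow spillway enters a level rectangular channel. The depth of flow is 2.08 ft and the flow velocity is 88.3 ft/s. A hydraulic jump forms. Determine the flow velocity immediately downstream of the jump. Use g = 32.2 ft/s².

Fr₁ = V₁/√(g·y₁) = 88.3/√(32.2×2.08) = 10.8.
From the momentum equation for a rectangular channel, y₂/y₁ = ½[√(1 + 8Fr₁²) − 1] = ½[√932.3 − 1] = 14.8.
y₂ = 14.8 × 2.08 = 30.7 ft.
q = V₁·y₁ = 88.3 × 2.08 = 184 ft²/s.
V₂ = q/y₂ = 184/30.7 = 5.98 ft/s.

V₂ = 5.98 ft/s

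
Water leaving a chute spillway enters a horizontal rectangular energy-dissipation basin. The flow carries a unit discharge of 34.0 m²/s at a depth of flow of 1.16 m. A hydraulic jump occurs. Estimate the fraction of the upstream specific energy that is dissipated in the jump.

ΔE/E₁ = 0.689 (68.9%)

V₁ = q/y₁ = 34.0/1.16 = 29.3 m/s. Fr₁ = V₁/√(g·y₁) = 29.3/√(9.81×1.16) = 8.69.
Bélanger equation: y₂/y₁ = ½[√(1 + 8Fr₁²) − 1] = ½[√605.0 − 1] = 11.8.
y₂ = 11.8 × 1.16 = 13.7 m.
E₁ = y₁ + V₁²/2g = 44.9 m. ΔE = (y₂ − y₁)³/(4y₁y₂) = 30.9 m. ΔE/E₁ = 30.9/44.9 = 0.689.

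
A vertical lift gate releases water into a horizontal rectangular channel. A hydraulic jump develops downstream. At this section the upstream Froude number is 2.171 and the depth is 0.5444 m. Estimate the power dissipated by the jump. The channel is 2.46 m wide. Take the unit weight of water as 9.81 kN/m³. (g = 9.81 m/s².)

P = 14.36 kW

Fr₁ = 2.171 (given).
Sequent-depth ratio: y₂/y₁ = ½[√(1 + 8Fr₁²) − 1] = ½[√38.706 − 1] = 2.611.
y₂ = 2.611 × 0.5444 = 1.421 m.
Head loss: ΔE = (y₂ − y₁)³/(4y₁y₂) = (1.421 − 0.5444)³/(4×0.5444×1.421) = 0.6742/3.095 = 0.2178 m.
V₁ = Fr₁·√(g·y₁) = 2.171×√(9.81×0.5444) = 5.017 m/s; q = V₁·y₁ = 2.731 m²/s. Q = q·b = 2.731 × 2.46 = 6.719 m³/s. P = γ·Q·ΔE = 9.81 × 6.719 × 0.2178 = 14.36 kW.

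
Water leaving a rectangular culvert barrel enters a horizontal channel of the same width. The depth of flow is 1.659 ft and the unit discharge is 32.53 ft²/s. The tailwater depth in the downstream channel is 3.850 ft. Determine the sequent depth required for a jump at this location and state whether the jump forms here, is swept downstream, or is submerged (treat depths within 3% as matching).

V₁ = q/y₁ = 32.53/1.659 = 19.61 ft/s. Fr₁ = V₁/√(g·y₁) = 19.61/√(32.2×1.659) = 2.683.
Bélanger equation: y₂/y₁ = ½[√(1 + 8Fr₁²) − 1] = ½[√58.579 − 1] = 3.327.
y₂ = 3.327 × 1.659 = 5.519 ft.
Tailwater y_tw = 3.850 ft: y_tw < y₂, so the jump is swept downstream.

y₂ = 5.519 ft; the jump is swept downstream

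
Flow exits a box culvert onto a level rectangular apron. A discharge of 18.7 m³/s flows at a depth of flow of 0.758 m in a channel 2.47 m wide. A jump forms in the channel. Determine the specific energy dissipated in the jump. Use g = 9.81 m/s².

ΔE = 2.05 m

q = Q/b = 18.7/2.47 = 7.57 m²/s; V₁ = q/y₁ = 9.99 m/s. Fr₁ = V₁/√(g·y₁) = 3.66.
By Bélanger, y₂/y₁ = ½[√(1 + 8Fr₁²) − 1] = ½[√108.3 − 1] = 4.70.
y₂ = 4.70 × 0.758 = 3.57 m.
V₂ = q/y₂ = 7.57/3.57 = 2.12 m/s. E₁ = y₁ + V₁²/2g = 5.84 m; E₂ = y₂ + V₂²/2g = 3.80 m. ΔE = E₁ − E₂ = 2.05 m.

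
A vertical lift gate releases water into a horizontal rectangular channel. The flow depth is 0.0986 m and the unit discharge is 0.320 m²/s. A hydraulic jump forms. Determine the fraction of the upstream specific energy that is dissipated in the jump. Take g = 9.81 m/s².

V₁ = q/y₁ = 0.320/0.0986 = 3.25 m/s. Fr₁ = V₁/√(g·y₁) = 3.25/√(9.81×0.0986) = 3.30.
From the momentum equation for a rectangular channel, y₂/y₁ = ½[√(1 + 8Fr₁²) − 1] = ½[√88.11 − 1] = 4.19.
y₂ = 4.19 × 0.0986 = 0.413 m.
E₁ = y₁ + V₁²/2g = 0.635 m. ΔE = (y₂ − y₁)³/(4y₁y₂) = 0.191 m. ΔE/E₁ = 0.191/0.635 = 0.301.

ΔE/E₁ = 0.301 (30.1%)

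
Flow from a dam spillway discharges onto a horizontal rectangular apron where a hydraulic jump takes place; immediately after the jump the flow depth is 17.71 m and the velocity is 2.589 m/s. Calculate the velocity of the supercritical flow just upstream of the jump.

V₁ = 35.97 m/s

Fr₂ = V₂/√(g·y₂) = 2.589/√(9.81×17.71) = 0.1964.
The Bélanger relation is symmetric: y₁/y₂ = ½[√(1 + 8Fr₂²) − 1] = ½[√1.3087 − 1] = 0.07198.
y₁ = 0.07198 × 17.71 = 1.275 m.
V₁ = q/y₁ = 45.85/1.275 = 35.97 m/s.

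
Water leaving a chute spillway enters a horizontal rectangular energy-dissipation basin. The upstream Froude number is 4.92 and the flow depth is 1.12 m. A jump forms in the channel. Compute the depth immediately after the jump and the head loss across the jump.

y₂ = 7.25 m; ΔE = 7.10 m

Fr₁ = 4.92 (given).
Bélanger equation: y₂/y₁ = ½[√(1 + 8Fr₁²) − 1] = ½[√194.7 − 1] = 6.48.
y₂ = 6.48 × 1.12 = 7.25 m.
Head loss: ΔE = (y₂ − y₁)³/(4y₁y₂) = (7.25 − 1.12)³/(4×1.12×7.25) = 231/32.5 = 7.10 m.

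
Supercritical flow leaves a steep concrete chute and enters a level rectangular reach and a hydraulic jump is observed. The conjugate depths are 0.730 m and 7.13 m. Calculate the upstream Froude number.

For a rectangular channel the momentum equation gives q² = ½·g·y₁·y₂·(y₁ + y₂) = ½×9.81×0.730×7.13×7.86 = 201.
q = √201 = 14.2 m²/s.
V₁ = q/y₁ = 19.4 m/s; Fr₁ = V₁/√(g·y₁) = 7.25.

Fr₁ = 7.25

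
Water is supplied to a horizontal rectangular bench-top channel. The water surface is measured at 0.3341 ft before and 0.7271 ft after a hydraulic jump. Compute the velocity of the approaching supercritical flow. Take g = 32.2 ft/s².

V₁ = 6.098 ft/s

For a rectangular channel the momentum equation gives q² = ½·g·y₁·y₂·(y₁ + y₂) = ½×32.2×0.3341×0.7271×1.061 = 4.150.
q = √4.150 = 2.037 ft²/s.
V₁ = q/y₁ = 2.037/0.3341 = 6.098 ft/s.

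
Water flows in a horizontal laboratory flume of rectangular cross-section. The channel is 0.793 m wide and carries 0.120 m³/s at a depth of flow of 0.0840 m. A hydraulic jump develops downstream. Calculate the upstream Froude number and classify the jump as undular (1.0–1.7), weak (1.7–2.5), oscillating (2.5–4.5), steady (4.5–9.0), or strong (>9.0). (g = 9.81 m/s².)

q = Q/b = 0.120/0.793 = 0.151 m²/s; V₁ = q/y₁ = 1.80 m/s. Fr₁ = V₁/√(g·y₁) = 1.98.
Fr₁ = 1.98 lies in the weak range.

Fr₁ = 1.98; weak jump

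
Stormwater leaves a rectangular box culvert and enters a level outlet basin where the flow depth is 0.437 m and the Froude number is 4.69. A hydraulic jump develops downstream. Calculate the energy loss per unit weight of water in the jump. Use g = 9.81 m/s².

ΔE = 2.43 m

Fr₁ = 4.69 (given).
Bélanger equation: y₂/y₁ = ½[√(1 + 8Fr₁²) − 1] = ½[√177.0 − 1] = 6.15.
y₂ = 6.15 × 0.437 = 2.69 m.
V₁ = Fr₁·√(g·y₁) = 4.69×√(9.81×0.437) = 9.71 m/s; q = V₁·y₁ = 4.24 m²/s. V₂ = q/y₂ = 4.24/2.69 = 1.58 m/s. E₁ = y₁ + V₁²/2g = 5.24 m; E₂ = y₂ + V₂²/2g = 2.82 m. ΔE = E₁ − E₂ = 2.43 m.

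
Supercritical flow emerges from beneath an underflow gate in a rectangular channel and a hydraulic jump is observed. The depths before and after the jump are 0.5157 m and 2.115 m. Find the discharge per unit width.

q = 3.752 m²/s

For a rectangular channel the momentum equation gives q² = ½·g·y₁·y₂·(y₁ + y₂) = ½×9.81×0.5157×2.115×2.631 = 14.07.
q = √14.07 = 3.752 m²/s.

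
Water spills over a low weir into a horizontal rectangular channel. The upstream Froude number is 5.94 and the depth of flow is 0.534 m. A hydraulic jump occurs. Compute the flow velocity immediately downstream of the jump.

Fr₁ = 5.94 (given).
Bélanger equation: y₂/y₁ = ½[√(1 + 8Fr₁²) − 1] = ½[√283.3 − 1] = 7.92.
y₂ = 7.92 × 0.534 = 4.23 m.
V₁ = Fr₁·√(g·y₁) = 5.94×√(9.81×0.534) = 13.6 m/s; q = V₁·y₁ = 7.26 m²/s.
V₂ = q/y₂ = 7.26/4.23 = 1.72 m/s.

V₂ = 1.72 m/s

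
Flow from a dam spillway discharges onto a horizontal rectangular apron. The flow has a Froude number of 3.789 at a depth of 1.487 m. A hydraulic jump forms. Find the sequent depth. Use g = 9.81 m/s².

Fr₁ = 3.789 (given).
From the momentum equation for a rectangular channel, y₂/y₁ = ½[√(1 + 8Fr₁²) − 1] = ½[√115.85 − 1] = 4.882.
y₂ = 4.882 × 1.487 = 7.259 m.

y₂ = 7.259 m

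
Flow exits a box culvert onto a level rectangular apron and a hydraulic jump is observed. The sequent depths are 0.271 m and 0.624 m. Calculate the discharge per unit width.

For a rectangular channel the momentum equation gives q² = ½·g·y₁·y₂·(y₁ + y₂) = ½×9.81×0.271×0.624×0.895 = 0.742.
q = √0.742 = 0.862 m²/s.

q = 0.862 m²/s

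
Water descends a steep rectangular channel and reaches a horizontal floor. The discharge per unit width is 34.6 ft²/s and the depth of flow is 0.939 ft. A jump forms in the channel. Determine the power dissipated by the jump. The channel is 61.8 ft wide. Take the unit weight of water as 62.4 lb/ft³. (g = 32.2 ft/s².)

P = 3231 hp

V₁ = q/y₁ = 34.6/0.939 = 36.8 ft/s. Fr₁ = V₁/√(g·y₁) = 36.8/√(32.2×0.939) = 6.70.
By Bélanger, y₂/y₁ = ½[√(1 + 8Fr₁²) − 1] = ½[√360.2 − 1] = 8.99.
y₂ = 8.99 × 0.939 = 8.44 ft.
V₂ = q/y₂ = 34.6/8.44 = 4.10 ft/s. E₁ = y₁ + V₁²/2g = 22.0 ft; E₂ = y₂ + V₂²/2g = 8.70 ft. ΔE = E₁ − E₂ = 13.3 ft.
Q = q·b = 34.6 × 61.8 = 2138 cfs. P = γ·Q·ΔE/550 = 62.4 × 2138 × 13.3 / 550 = 3231 hp.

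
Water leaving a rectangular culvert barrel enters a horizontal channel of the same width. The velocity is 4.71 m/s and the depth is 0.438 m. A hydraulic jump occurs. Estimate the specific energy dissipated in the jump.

ΔE = 0.214 m

Fr₁ = V₁/√(g·y₁) = 4.71/√(9.81×0.438) = 2.27.
Conjugate-depth relation: y₂/y₁ = ½[√(1 + 8Fr₁²) − 1] = ½[√42.30 − 1] = 2.75.
y₂ = 2.75 × 0.438 = 1.21 m.
Head loss: ΔE = (y₂ − y₁)³/(4y₁y₂) = (1.21 − 0.438)³/(4×0.438×1.21) = 0.452/2.11 = 0.214 m.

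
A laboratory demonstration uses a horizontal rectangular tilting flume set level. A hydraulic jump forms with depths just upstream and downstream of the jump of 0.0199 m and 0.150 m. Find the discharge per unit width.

q = 0.0499 m²/s

For a rectangular channel the momentum equation gives q² = ½·g·y₁·y₂·(y₁ + y₂) = ½×9.81×0.0199×0.150×0.170 = 0.00249.
q = √0.00249 = 0.0499 m²/s.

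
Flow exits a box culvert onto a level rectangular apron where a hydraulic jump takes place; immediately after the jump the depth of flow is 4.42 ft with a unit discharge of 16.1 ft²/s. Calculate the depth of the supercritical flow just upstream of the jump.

y₁ = 0.710 ft

V₂ = q/y₂ = 16.1/4.42 = 3.64 ft/s; Fr₂ = V₂/√(g·y₂) = 0.305.
Applying the sequent-depth relation in reverse, y₁/y₂ = ½[√(1 + 8Fr₂²) − 1] = ½[√1.746 − 1] = 0.161.
y₁ = 0.161 × 4.42 = 0.710 ft.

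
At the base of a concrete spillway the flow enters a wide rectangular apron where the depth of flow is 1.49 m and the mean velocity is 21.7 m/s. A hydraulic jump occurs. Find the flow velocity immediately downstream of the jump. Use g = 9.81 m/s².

Fr₁ = V₁/√(g·y₁) = 21.7/√(9.81×1.49) = 5.68.
Conjugate-depth relation: y₂/y₁ = ½[√(1 + 8Fr₁²) − 1] = ½[√258.7 − 1] = 7.54.
y₂ = 7.54 × 1.49 = 11.2 m.
q = V₁·y₁ = 21.7 × 1.49 = 32.3 m²/s.
V₂ = q/y₂ = 32.3/11.2 = 2.88 m/s.

V₂ = 2.88 m/s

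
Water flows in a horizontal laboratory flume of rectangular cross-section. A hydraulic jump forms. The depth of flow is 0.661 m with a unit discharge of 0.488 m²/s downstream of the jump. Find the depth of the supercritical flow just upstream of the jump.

y₁ = 0.0969 m

V₂ = q/y₂ = 0.488/0.661 = 0.738 m/s; Fr₂ = V₂/√(g·y₂) = 0.290.
The Bélanger relation is symmetric: y₁/y₂ = ½[√(1 + 8Fr₂²) − 1] = ½[√1.672 − 1] = 0.147.
y₁ = 0.147 × 0.661 = 0.0969 m.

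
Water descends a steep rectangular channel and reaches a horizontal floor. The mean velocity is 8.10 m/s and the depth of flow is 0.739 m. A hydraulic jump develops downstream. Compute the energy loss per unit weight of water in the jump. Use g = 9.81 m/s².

ΔE = 1.05 m

Fr₁ = V₁/√(g·y₁) = 8.10/√(9.81×0.739) = 3.01.
From the momentum equation for a rectangular channel, y₂/y₁ = ½[√(1 + 8Fr₁²) − 1] = ½[√73.40 − 1] = 3.78.
y₂ = 3.78 × 0.739 = 2.80 m.
Head loss: ΔE = (y₂ − y₁)³/(4y₁y₂) = (2.80 − 0.739)³/(4×0.739×2.80) = 8.71/8.27 = 1.05 m.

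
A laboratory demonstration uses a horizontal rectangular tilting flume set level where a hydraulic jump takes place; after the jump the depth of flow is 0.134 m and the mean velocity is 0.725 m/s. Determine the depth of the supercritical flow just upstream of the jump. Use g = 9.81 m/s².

y₁ = 0.0703 m

Fr₂ = V₂/√(g·y₂) = 0.725/√(9.81×0.134) = 0.632.
Since the conjugate-depth ratio holds either way, y₁/y₂ = ½[√(1 + 8Fr₂²) − 1] = ½[√4.199 − 1] = 0.525.
y₁ = 0.525 × 0.134 = 0.0703 m.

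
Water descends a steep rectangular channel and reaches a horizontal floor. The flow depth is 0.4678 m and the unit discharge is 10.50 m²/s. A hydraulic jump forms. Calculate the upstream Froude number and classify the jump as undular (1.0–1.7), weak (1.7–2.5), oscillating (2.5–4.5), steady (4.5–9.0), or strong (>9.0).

V₁ = q/y₁ = 10.50/0.4678 = 22.45 m/s. Fr₁ = V₁/√(g·y₁) = 22.45/√(9.81×0.4678) = 10.48.
Fr₁ = 10.48 lies in the strong range.

Fr₁ = 10.48; strong jump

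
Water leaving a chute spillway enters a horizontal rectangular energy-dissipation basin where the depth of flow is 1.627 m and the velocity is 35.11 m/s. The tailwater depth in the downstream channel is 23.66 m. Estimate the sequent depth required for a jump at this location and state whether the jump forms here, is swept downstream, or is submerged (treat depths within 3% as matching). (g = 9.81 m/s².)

y₂ = 19.42 m; the jump is submerged

Fr₁ = V₁/√(g·y₁) = 35.11/√(9.81×1.627) = 8.788.
By Bélanger, y₂/y₁ = ½[√(1 + 8Fr₁²) − 1] = ½[√618.87 − 1] = 11.94.
y₂ = 11.94 × 1.627 = 19.42 m.
Tailwater y_tw = 23.66 m: y_tw > y₂, so the jump is submerged.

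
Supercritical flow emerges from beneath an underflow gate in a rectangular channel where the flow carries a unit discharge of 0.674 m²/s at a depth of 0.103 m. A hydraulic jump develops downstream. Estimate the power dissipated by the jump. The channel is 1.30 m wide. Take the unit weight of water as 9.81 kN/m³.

P = 11.7 kW

V₁ = q/y₁ = 0.674/0.103 = 6.54 m/s. Fr₁ = V₁/√(g·y₁) = 6.54/√(9.81×0.103) = 6.51.
Conjugate-depth relation: y₂/y₁ = ½[√(1 + 8Fr₁²) − 1] = ½[√340.0 − 1] = 8.72.
y₂ = 8.72 × 0.103 = 0.898 m.
V₂ = q/y₂ = 0.674/0.898 = 0.750 m/s. E₁ = y₁ + V₁²/2g = 2.29 m; E₂ = y₂ + V₂²/2g = 0.927 m. ΔE = E₁ − E₂ = 1.36 m.
Q = q·b = 0.674 × 1.30 = 0.876 m³/s. P = γ·Q·ΔE = 9.81 × 0.876 × 1.36 = 11.7 kW.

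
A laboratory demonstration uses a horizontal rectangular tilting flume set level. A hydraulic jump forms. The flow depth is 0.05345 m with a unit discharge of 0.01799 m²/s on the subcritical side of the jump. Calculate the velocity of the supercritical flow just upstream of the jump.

V₂ = q/y₂ = 0.01799/0.05345 = 0.3366 m/s; Fr₂ = V₂/√(g·y₂) = 0.4648.
Applying the sequent-depth relation in reverse, y₁/y₂ = ½[√(1 + 8Fr₂²) − 1] = ½[√2.7284 − 1] = 0.3259.
y₁ = 0.3259 × 0.05345 = 0.01742 m.
V₁ = q/y₁ = 0.01799/0.01742 = 1.033 m/s.

V₁ = 1.033 m/s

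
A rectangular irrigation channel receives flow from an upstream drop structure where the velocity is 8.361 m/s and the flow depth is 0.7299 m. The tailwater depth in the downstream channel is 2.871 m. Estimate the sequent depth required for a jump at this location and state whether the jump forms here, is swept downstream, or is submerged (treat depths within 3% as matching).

y₂ = 2.881 m; the jump forms here

Fr₁ = V₁/√(g·y₁) = 8.361/√(9.81×0.7299) = 3.125.
Bélanger equation: y₂/y₁ = ½[√(1 + 8Fr₁²) − 1] = ½[√79.104 − 1] = 3.947.
y₂ = 3.947 × 0.7299 = 2.881 m.
Tailwater y_tw = 2.871 m: y_tw ≈ y₂, so the jump forms here.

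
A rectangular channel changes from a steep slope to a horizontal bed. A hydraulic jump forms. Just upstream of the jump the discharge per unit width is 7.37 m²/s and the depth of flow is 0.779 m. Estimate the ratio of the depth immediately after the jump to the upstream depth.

V₁ = q/y₁ = 7.37/0.779 = 9.46 m/s. Fr₁ = V₁/√(g·y₁) = 9.46/√(9.81×0.779) = 3.42.
Bélanger equation: y₂/y₁ = ½[√(1 + 8Fr₁²) − 1] = ½[√94.70 − 1] = 4.37.

y₂/y₁ = 4.37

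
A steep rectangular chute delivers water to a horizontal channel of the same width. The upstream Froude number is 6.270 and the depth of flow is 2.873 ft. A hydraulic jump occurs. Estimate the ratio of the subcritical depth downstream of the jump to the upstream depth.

Fr₁ = 6.270 (given).
From the momentum equation for a rectangular channel, y₂/y₁ = ½[√(1 + 8Fr₁²) − 1] = ½[√315.50 − 1] = 8.381.

y₂/y₁ = 8.381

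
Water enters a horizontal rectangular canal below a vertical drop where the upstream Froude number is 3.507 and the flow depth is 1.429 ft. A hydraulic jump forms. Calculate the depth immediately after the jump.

y₂ = 6.409 ft

Fr₁ = 3.507 (given).
Conjugate-depth relation: y₂/y₁ = ½[√(1 + 8Fr₁²) − 1] = ½[√99.392 − 1] = 4.485.
y₂ = 4.485 × 1.429 = 6.409 ft.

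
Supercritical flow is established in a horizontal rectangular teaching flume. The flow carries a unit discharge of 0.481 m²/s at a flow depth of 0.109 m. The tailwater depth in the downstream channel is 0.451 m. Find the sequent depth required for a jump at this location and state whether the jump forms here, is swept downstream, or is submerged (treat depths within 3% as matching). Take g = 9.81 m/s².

y₂ = 0.606 m; the jump is swept downstream

V₁ = q/y₁ = 0.481/0.109 = 4.41 m/s. Fr₁ = V₁/√(g·y₁) = 4.41/√(9.81×0.109) = 4.27.
Sequent-depth ratio: y₂/y₁ = ½[√(1 + 8Fr₁²) − 1] = ½[√146.7 − 1] = 5.56.
y₂ = 5.56 × 0.109 = 0.606 m.
Tailwater y_tw = 0.451 m: y_tw < y₂, so the jump is swept downstream.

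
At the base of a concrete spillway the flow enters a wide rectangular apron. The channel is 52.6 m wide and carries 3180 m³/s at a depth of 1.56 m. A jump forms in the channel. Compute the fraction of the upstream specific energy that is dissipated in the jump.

q = Q/b = 3180/52.6 = 60.5 m²/s; V₁ = q/y₁ = 38.8 m/s. Fr₁ = V₁/√(g·y₁) = 9.91.
From the momentum equation for a rectangular channel, y₂/y₁ = ½[√(1 + 8Fr₁²) − 1] = ½[√786.1 − 1] = 13.5.
y₂ = 13.5 × 1.56 = 21.1 m.
E₁ = y₁ + V₁²/2g = 78.1 m. ΔE = (y₂ − y₁)³/(4y₁y₂) = 56.6 m. ΔE/E₁ = 56.6/78.1 = 0.725.

ΔE/E₁ = 0.725 (72.5%)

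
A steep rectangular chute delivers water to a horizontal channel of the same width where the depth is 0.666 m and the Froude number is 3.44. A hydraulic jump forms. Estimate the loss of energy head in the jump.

Fr₁ = 3.44 (given).
Sequent-depth ratio: y₂/y₁ = ½[√(1 + 8Fr₁²) − 1] = ½[√95.67 − 1] = 4.39.
y₂ = 4.39 × 0.666 = 2.92 m.
Head loss: ΔE = (y₂ − y₁)³/(4y₁y₂) = (2.92 − 0.666)³/(4×0.666×2.92) = 11.5/7.79 = 1.48 m.

ΔE = 1.48 m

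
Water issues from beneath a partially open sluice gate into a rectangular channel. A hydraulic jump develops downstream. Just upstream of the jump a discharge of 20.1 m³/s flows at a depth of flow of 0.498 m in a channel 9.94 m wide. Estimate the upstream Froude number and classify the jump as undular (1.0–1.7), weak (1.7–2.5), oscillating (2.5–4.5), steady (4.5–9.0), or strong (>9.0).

q = Q/b = 20.1/9.94 = 2.02 m²/s; V₁ = q/y₁ = 4.06 m/s. Fr₁ = V₁/√(g·y₁) = 1.84.
Fr₁ = 1.84 lies in the weak range.

Fr₁ = 1.84; weak jump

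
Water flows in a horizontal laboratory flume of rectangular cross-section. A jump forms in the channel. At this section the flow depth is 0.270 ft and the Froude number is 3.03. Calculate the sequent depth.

Fr₁ = 3.03 (given).
From the momentum equation for a rectangular channel, y₂/y₁ = ½[√(1 + 8Fr₁²) − 1] = ½[√74.45 − 1] = 3.81.
y₂ = 3.81 × 0.270 = 1.03 ft.

y₂ = 1.03 ft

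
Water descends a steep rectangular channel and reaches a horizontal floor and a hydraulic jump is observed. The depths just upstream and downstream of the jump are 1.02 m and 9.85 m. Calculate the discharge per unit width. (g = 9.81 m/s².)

q = 23.1 m²/s

For a rectangular channel the momentum equation gives q² = ½·g·y₁·y₂·(y₁ + y₂) = ½×9.81×1.02×9.85×10.9 = 536.
q = √536 = 23.1 m²/s.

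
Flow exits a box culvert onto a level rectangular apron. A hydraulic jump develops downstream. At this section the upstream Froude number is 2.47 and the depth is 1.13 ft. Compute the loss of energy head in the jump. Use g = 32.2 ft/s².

ΔE = 0.779 ft

Fr₁ = 2.47 (given).
Bélanger equation: y₂/y₁ = ½[√(1 + 8Fr₁²) − 1] = ½[√49.81 − 1] = 3.03.
y₂ = 3.03 × 1.13 = 3.42 ft.
Head loss: ΔE = (y₂ − y₁)³/(4y₁y₂) = (3.42 − 1.13)³/(4×1.13×3.42) = 12.0/15.5 = 0.779 ft.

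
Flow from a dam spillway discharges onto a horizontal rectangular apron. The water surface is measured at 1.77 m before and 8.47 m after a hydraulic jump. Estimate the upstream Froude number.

Fr₁ = 3.72

For a rectangular channel the momentum equation gives q² = ½·g·y₁·y₂·(y₁ + y₂) = ½×9.81×1.77×8.47×10.2 = 753.
q = √753 = 27.4 m²/s.
V₁ = q/y₁ = 15.5 m/s; Fr₁ = V₁/√(g·y₁) = 3.72.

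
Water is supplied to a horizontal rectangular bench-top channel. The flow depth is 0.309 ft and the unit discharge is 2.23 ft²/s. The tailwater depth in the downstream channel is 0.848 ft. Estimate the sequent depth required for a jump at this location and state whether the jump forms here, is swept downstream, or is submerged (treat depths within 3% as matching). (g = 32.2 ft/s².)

y₂ = 0.857 ft; the jump forms here

V₁ = q/y₁ = 2.23/0.309 = 7.22 ft/s. Fr₁ = V₁/√(g·y₁) = 7.22/√(32.2×0.309) = 2.29.
From the momentum equation for a rectangular channel, y₂/y₁ = ½[√(1 + 8Fr₁²) − 1] = ½[√42.88 − 1] = 2.77.
y₂ = 2.77 × 0.309 = 0.857 ft.
Tailwater y_tw = 0.848 ft: y_tw ≈ y₂, so the jump forms here.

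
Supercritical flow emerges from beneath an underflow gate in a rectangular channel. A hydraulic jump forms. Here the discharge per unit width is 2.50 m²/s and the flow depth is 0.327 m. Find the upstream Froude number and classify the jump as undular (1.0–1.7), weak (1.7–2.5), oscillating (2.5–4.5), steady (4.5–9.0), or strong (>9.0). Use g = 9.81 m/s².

V₁ = q/y₁ = 2.50/0.327 = 7.65 m/s. Fr₁ = V₁/√(g·y₁) = 7.65/√(9.81×0.327) = 4.27.
Fr₁ = 4.27 lies in the oscillating range.

Fr₁ = 4.27; oscillating jump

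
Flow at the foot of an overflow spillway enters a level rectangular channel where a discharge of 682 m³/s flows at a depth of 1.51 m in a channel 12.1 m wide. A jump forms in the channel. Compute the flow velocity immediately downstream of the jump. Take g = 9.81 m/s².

q = Q/b = 682/12.1 = 56.4 m²/s; V₁ = q/y₁ = 37.3 m/s. Fr₁ = V₁/√(g·y₁) = 9.70.
From the momentum equation for a rectangular channel, y₂/y₁ = ½[√(1 + 8Fr₁²) − 1] = ½[√753.5 − 1] = 13.2.
y₂ = 13.2 × 1.51 = 20.0 m.
V₂ = q/y₂ = 56.4/20.0 = 2.82 m/s.

V₂ = 2.82 m/s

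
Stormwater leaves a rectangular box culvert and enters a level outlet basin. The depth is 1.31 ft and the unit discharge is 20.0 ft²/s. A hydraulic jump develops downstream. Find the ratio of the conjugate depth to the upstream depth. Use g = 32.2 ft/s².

y₂/y₁ = 2.86

V₁ = q/y₁ = 20.0/1.31 = 15.3 ft/s. Fr₁ = V₁/√(g·y₁) = 15.3/√(32.2×1.31) = 2.35.
From the momentum equation for a rectangular channel, y₂/y₁ = ½[√(1 + 8Fr₁²) − 1] = ½[√45.21 − 1] = 2.86.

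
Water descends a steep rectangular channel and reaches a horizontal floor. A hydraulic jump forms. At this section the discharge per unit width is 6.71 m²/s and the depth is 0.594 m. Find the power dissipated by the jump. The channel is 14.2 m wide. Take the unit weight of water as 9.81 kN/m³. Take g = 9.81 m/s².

V₁ = q/y₁ = 6.71/0.594 = 11.3 m/s. Fr₁ = V₁/√(g·y₁) = 11.3/√(9.81×0.594) = 4.68.
From the momentum equation for a rectangular channel, y₂/y₁ = ½[√(1 + 8Fr₁²) − 1] = ½[√176.2 − 1] = 6.14.
y₂ = 6.14 × 0.594 = 3.65 m.
Head loss: ΔE = (y₂ − y₁)³/(4y₁y₂) = (3.65 − 0.594)³/(4×0.594×3.65) = 28.4/8.66 = 3.28 m.
Q = q·b = 6.71 × 14.2 = 95.3 m³/s. P = γ·Q·ΔE = 9.81 × 95.3 × 3.28 = 3066 kW.

P = 3066 kW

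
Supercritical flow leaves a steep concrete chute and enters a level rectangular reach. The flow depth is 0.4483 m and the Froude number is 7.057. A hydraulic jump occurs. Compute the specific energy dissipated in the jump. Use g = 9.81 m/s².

ΔE = 7.232 m

Fr₁ = 7.057 (given).
By Bélanger, y₂/y₁ = ½[√(1 + 8Fr₁²) − 1] = ½[√399.41 − 1] = 9.493.
y₂ = 9.493 × 0.4483 = 4.256 m.
V₁ = Fr₁·√(g·y₁) = 7.057×√(9.81×0.4483) = 14.80 m/s; q = V₁·y₁ = 6.634 m²/s. V₂ = q/y₂ = 6.634/4.256 = 1.559 m/s. E₁ = y₁ + V₁²/2g = 11.61 m; E₂ = y₂ + V₂²/2g = 4.379 m. ΔE = E₁ − E₂ = 7.232 m.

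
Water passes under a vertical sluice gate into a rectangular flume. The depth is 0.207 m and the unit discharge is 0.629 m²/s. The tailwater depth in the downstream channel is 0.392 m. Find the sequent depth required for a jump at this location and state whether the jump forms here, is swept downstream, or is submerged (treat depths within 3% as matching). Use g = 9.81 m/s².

V₁ = q/y₁ = 0.629/0.207 = 3.04 m/s. Fr₁ = V₁/√(g·y₁) = 3.04/√(9.81×0.207) = 2.13.
By Bélanger, y₂/y₁ = ½[√(1 + 8Fr₁²) − 1] = ½[√37.38 − 1] = 2.56.
y₂ = 2.56 × 0.207 = 0.529 m.
Tailwater y_tw = 0.392 m: y_tw < y₂, so the jump is swept downstream.

y₂ = 0.529 m; the jump is swept downstream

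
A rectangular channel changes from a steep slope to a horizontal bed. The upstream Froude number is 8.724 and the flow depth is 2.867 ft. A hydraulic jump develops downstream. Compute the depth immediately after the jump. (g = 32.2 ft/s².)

Fr₁ = 8.724 (given).
Conjugate-depth relation: y₂/y₁ = ½[√(1 + 8Fr₁²) − 1] = ½[√609.87 − 1] = 11.85.
y₂ = 11.85 × 2.867 = 33.97 ft.

y₂ = 33.97 ft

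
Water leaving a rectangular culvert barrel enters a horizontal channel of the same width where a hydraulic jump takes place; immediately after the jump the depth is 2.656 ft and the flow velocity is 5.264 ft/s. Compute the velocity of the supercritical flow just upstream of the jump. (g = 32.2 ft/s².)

Fr₂ = V₂/√(g·y₂) = 5.264/√(32.2×2.656) = 0.5692.
From the momentum equation (using Fr₂), y₁/y₂ = ½[√(1 + 8Fr₂²) − 1] = ½[√3.5920 − 1] = 0.4476.
y₁ = 0.4476 × 2.656 = 1.189 ft.
V₁ = q/y₁ = 13.98/1.189 = 11.76 ft/s.

V₁ = 11.76 ft/s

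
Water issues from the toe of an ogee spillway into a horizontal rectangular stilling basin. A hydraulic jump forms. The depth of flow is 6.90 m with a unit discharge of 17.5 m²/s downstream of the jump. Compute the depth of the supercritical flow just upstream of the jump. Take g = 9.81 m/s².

y₁ = 1.13 m

V₂ = q/y₂ = 17.5/6.90 = 2.54 m/s; Fr₂ = V₂/√(g·y₂) = 0.308.
Since the conjugate-depth ratio holds either way, y₁/y₂ = ½[√(1 + 8Fr₂²) − 1] = ½[√1.760 − 1] = 0.163.
y₁ = 0.163 × 6.90 = 1.13 m.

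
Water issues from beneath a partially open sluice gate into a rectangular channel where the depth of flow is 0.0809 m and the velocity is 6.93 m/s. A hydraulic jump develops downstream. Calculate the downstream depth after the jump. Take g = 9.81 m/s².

Fr₁ = V₁/√(g·y₁) = 6.93/√(9.81×0.0809) = 7.78.
From the momentum equation for a rectangular channel, y₂/y₁ = ½[√(1 + 8Fr₁²) − 1] = ½[√485.1 − 1] = 10.5.
y₂ = 10.5 × 0.0809 = 0.850 m.

y₂ = 0.850 m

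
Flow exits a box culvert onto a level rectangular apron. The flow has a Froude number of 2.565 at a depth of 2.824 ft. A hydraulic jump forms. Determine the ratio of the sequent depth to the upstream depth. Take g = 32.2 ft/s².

y₂/y₁ = 3.162

Fr₁ = 2.565 (given).
Bélanger equation: y₂/y₁ = ½[√(1 + 8Fr₁²) − 1] = ½[√53.634 − 1] = 3.162.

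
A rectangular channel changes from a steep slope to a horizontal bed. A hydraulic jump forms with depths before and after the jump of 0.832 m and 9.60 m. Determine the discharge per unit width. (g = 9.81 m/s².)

q = 20.2 m²/s

For a rectangular channel the momentum equation gives q² = ½·g·y₁·y₂·(y₁ + y₂) = ½×9.81×0.832×9.60×10.4 = 409.
q = √409 = 20.2 m²/s.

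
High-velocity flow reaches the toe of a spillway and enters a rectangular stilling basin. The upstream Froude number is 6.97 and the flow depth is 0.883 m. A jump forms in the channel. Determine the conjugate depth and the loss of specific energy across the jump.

Fr₁ = 6.97 (given).
Bélanger equation: y₂/y₁ = ½[√(1 + 8Fr₁²) − 1] = ½[√389.6 − 1] = 9.37.
y₂ = 9.37 × 0.883 = 8.27 m.
V₁ = Fr₁·√(g·y₁) = 6.97×√(9.81×0.883) = 20.5 m/s; q = V₁·y₁ = 18.1 m²/s. V₂ = q/y₂ = 18.1/8.27 = 2.19 m/s. E₁ = y₁ + V₁²/2g = 22.3 m; E₂ = y₂ + V₂²/2g = 8.52 m. ΔE = E₁ − E₂ = 13.8 m.

y₂ = 8.27 m; ΔE = 13.8 m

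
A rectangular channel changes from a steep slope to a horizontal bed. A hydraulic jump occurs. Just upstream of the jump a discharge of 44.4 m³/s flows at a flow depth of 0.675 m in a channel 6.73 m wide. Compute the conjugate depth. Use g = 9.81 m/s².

q = Q/b = 44.4/6.73 = 6.60 m²/s; V₁ = q/y₁ = 9.77 m/s. Fr₁ = V₁/√(g·y₁) = 3.80.
By Bélanger, y₂/y₁ = ½[√(1 + 8Fr₁²) − 1] = ½[√116.4 − 1] = 4.89.
y₂ = 4.89 × 0.675 = 3.30 m.

y₂ = 3.30 m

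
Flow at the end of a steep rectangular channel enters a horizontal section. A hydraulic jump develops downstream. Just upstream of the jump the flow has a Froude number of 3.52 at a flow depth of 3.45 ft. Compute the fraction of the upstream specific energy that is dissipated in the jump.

ΔE/E₁ = 0.332 (33.2%)

Fr₁ = 3.52 (given).
By Bélanger, y₂/y₁ = ½[√(1 + 8Fr₁²) − 1] = ½[√100.1 − 1] = 4.50.
y₂ = 4.50 × 3.45 = 15.5 ft.
E₁ = y₁(1 + Fr₁²/2) = 3.45×(1 + 3.52²/2) = 24.8 ft. ΔE = (y₂ − y₁)³/(4y₁y₂) = 8.23 ft. ΔE/E₁ = 8.23/24.8 = 0.332.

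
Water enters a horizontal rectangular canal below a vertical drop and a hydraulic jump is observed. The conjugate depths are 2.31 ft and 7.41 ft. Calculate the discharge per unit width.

q = 51.8 ft²/s

For a rectangular channel the momentum equation gives q² = ½·g·y₁·y₂·(y₁ + y₂) = ½×32.2×2.31×7.41×9.72 = 2679.
q = √2679 = 51.8 ft²/s.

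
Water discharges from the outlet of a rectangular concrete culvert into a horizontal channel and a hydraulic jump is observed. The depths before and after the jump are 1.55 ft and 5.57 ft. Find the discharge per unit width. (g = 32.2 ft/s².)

q = 31.5 ft²/s

For a rectangular channel the momentum equation gives q² = ½·g·y₁·y₂·(y₁ + y₂) = ½×32.2×1.55×5.57×7.12 = 990.
q = √990 = 31.5 ft²/s.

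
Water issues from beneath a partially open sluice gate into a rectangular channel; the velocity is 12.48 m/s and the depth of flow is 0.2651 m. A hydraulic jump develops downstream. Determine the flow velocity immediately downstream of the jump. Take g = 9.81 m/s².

Fr₁ = V₁/√(g·y₁) = 12.48/√(9.81×0.2651) = 7.739.
Sequent-depth ratio: y₂/y₁ = ½[√(1 + 8Fr₁²) − 1] = ½[√480.12 − 1] = 10.46.
y₂ = 10.46 × 0.2651 = 2.772 m.
q = V₁·y₁ = 12.48 × 0.2651 = 3.308 m²/s.
V₂ = q/y₂ = 3.308/2.772 = 1.194 m/s.

V₂ = 1.194 m/s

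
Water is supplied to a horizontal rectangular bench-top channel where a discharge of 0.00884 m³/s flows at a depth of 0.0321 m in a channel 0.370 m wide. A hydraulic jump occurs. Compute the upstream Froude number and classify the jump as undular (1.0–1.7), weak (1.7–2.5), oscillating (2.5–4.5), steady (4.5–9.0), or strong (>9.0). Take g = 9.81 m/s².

q = Q/b = 0.00884/0.370 = 0.0239 m²/s; V₁ = q/y₁ = 0.744 m/s. Fr₁ = V₁/√(g·y₁) = 1.33.
Fr₁ = 1.33 lies in the undular range.

Fr₁ = 1.33; undular jump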